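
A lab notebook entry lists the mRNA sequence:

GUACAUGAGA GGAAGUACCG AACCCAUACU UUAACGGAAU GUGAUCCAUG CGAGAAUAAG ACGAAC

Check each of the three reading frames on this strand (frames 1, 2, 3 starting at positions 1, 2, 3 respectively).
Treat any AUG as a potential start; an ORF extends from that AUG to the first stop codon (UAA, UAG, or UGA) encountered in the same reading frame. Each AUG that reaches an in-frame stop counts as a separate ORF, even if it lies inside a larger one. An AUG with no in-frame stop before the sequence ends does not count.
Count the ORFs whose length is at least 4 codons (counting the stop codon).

2

Frame 1: GUA CAU GAG AGG AAG UAC CGA ACC CAU ACU UUA ACG GAA UGU GAU CCA UGC GAG AAU AAG ACG AAC — no AUG→stop ORF.
Frame 2: UAC AUG AGA GGA AGU ACC GAA CCC AUA CUU UAA CGG AAU GUG AUC CAU GCG AGA AUA AGA CGA — AUG at 5, stop UAA at 32 → 30 nt.
Frame 3: ACA UGA GAG GAA GUA CCG AAC CCA UAC UUU AAC GGA AUG UGA UCC AUG CGA GAA UAA GAC GAA — AUG at 39, stop UGA at 42 → 6 nt; AUG at 48, stop UAA at 57 → 12 nt.
ORFs ≥ 4 codons: frame 2 5–34 (10 codons), frame 3 48–59 (4 codons). Count = 2.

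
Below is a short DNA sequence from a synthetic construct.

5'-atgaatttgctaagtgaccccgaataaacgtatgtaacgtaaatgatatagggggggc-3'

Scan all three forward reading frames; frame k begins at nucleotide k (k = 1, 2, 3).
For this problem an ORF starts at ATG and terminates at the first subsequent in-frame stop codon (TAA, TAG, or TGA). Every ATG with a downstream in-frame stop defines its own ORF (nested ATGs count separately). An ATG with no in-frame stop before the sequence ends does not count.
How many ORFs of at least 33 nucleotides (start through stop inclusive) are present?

Frame 1: ATG AAT TTG CTA AGT GAC CCC GAA TAA ACG TAT GTA ACG TAA ATG ATA TAG GGG GGG — ATG at 1, stop TAA at 25 → 27 nt; ATG at 43, stop TAG at 49 → 9 nt.
Frame 2: TGA ATT TGC TAA GTG ACC CCG AAT AAA CGT ATG TAA CGT AAA TGA TAT AGG GGG GGC — ATG at 32, stop TAA at 35 → 6 nt.
Frame 3: GAA TTT GCT AAG TGA CCC CGA ATA AAC GTA TGT AAC GTA AAT GAT ATA GGG GGG — no ATG→stop ORF.
No ORF reaches 33 nucleotides. Count = 0.

0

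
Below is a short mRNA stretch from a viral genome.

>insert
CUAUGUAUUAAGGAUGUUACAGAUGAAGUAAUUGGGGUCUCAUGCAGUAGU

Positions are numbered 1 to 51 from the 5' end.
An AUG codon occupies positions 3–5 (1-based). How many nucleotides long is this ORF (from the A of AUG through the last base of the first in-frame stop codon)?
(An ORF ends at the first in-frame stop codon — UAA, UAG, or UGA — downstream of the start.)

9

Codons from position 3: AUG (3–5), UAU (6–8), UAA (9–11).
UAA is the first in-frame stop; ORF spans 3–11, 9 nucleotides.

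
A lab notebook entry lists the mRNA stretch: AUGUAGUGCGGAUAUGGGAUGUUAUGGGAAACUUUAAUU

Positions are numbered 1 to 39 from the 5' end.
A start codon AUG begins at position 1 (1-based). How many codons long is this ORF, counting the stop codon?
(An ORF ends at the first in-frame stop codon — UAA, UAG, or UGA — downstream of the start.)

Codons from position 1: AUG (1–3), UAG (4–6).
UAG is the first in-frame stop; that's 2 codons including the stop.

2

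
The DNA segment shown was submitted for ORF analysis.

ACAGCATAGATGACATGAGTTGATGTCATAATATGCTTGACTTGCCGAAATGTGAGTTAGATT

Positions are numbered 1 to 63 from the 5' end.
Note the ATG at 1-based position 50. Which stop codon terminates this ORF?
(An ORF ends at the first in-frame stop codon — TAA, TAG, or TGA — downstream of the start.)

TGA

Codons from position 50: ATG (50–52), TGA (53–55).
The first in-frame stop codon is TGA.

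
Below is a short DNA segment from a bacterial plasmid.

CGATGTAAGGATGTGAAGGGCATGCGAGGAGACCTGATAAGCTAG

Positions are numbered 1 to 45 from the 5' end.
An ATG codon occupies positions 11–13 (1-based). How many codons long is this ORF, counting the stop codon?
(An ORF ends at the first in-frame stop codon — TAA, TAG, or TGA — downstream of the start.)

Codons from position 11: ATG (11–13), TGA (14–16).
TGA is the first in-frame stop; that's 2 codons including the stop.

2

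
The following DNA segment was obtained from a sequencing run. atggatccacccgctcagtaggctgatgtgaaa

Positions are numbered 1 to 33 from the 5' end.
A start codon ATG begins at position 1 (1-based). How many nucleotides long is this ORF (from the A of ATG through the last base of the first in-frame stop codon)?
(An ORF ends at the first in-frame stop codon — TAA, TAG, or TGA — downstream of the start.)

21

Codons from position 1: ATG (1–3), GAT (4–6), CCA (7–9), CCC (10–12), GCT (13–15), CAG (16–18), TAG (19–21).
TAG is the first in-frame stop; ORF spans 1–21, 21 nucleotides.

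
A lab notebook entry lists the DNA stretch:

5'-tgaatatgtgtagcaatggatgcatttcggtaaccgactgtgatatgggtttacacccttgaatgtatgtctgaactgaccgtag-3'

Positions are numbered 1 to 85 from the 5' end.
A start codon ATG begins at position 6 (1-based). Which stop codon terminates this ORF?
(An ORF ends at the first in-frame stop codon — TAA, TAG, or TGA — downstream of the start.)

TGA

Codons from position 6: ATG (6–8), TGT (9–11), AGC (12–14), AAT (15–17), GGA (18–20), TGC (21–23), ATT (24–26), TCG (27–29), GTA (30–32), ACC (33–35), GAC (36–38), TGT (39–41), GAT (42–44), ATG (45–47), GGT (48–50), TTA (51–53), CAC (54–56), CCT (57–59), TGA (60–62).
The first in-frame stop codon is TGA.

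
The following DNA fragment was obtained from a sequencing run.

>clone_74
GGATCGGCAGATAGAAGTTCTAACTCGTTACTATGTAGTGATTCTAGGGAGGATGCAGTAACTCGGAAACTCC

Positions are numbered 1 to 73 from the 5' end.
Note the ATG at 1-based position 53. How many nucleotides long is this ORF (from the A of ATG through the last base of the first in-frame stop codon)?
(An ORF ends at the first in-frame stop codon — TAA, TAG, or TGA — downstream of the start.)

Codons from position 53: ATG (53–55), CAG (56–58), TAA (59–61).
TAA is the first in-frame stop; ORF spans 53–61, 9 nucleotides.

9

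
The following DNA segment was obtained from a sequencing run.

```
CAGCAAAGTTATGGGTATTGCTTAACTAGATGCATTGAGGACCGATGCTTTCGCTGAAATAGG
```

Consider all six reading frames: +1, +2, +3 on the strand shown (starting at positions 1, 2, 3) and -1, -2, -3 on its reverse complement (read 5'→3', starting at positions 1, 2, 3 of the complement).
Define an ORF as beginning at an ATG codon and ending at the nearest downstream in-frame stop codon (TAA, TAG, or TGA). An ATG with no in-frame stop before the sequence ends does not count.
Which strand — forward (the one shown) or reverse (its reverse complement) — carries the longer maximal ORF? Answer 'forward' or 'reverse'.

Reverse complement (5'→3'): CCTATTTCAGCGAAAGCATCGGTCCTCAATGCATCTAGTTAAGCAATACCCATAACTTTGCTG
Frame +1: CAG CAA AGT TAT GGG TAT TGC TTA ACT AGA TGC ATT GAG GAC CGA TGC TTT CGC TGA AAT AGG — no ATG→stop ORF.
Frame +2: AGC AAA GTT ATG GGT ATT GCT TAA CTA GAT GCA TTG AGG ACC GAT GCT TTC GCT GAA ATA — ATG at 11, stop TAA at 23 → 15 nt.
Frame +3: GCA AAG TTA TGG GTA TTG CTT AAC TAG ATG CAT TGA GGA CCG ATG CTT TCG CTG AAA TAG — ATG at 30, stop TGA at 36 → 9 nt; ATG at 45, stop TAG at 60 → 18 nt.
Frame -1: CCT ATT TCA GCG AAA GCA TCG GTC CTC AAT GCA TCT AGT TAA GCA ATA CCC ATA ACT TTG CTG — no ATG→stop ORF.
Frame -2: CTA TTT CAG CGA AAG CAT CGG TCC TCA ATG CAT CTA GTT AAG CAA TAC CCA TAA CTT TGC — ATG at 29, stop TAA at 53 → 27 nt.
Frame -3: TAT TTC AGC GAA AGC ATC GGT CCT CAA TGC ATC TAG TTA AGC AAT ACC CAT AAC TTT GCT — no ATG→stop ORF.
Forward-strand max 18 nt; reverse-strand max 27 nt. The reverse strand has the longer ORF.

reverse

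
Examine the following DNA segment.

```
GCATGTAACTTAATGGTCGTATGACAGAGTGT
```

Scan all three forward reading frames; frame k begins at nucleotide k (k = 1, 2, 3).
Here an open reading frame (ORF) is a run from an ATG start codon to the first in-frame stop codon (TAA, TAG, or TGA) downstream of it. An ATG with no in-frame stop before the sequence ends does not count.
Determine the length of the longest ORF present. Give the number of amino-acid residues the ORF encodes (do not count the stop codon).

3

Frame 1: GCA TGT AAC TTA ATG GTC GTA TGA CAG AGT — ATG at 13, stop TGA at 22 → 12 nt.
Frame 2: CAT GTA ACT TAA TGG TCG TAT GAC AGA GTG — no ATG→stop ORF.
Frame 3: ATG TAA CTT AAT GGT CGT ATG ACA GAG TGT — ATG at 3, stop TAA at 6 → 6 nt.
Longest: frame 1, positions 13–24, 12 nt = 4 codons = 3 aa. → 3 amino acids.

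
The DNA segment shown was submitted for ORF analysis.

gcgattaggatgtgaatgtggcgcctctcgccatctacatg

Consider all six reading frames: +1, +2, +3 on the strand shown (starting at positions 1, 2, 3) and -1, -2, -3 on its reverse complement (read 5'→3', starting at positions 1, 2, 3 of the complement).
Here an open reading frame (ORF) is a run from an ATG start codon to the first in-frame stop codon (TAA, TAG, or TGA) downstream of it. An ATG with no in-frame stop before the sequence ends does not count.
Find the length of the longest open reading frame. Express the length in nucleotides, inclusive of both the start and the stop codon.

Reverse complement (5'→3'): CATGTAGATGGCGAGAGGCGCCACATTCACATCCTAATCGC
Frame +1: GCG ATT AGG ATG TGA ATG TGG CGC CTC TCG CCA TCT ACA — ATG at 10, stop TGA at 13 → 6 nt.
Frame +2: CGA TTA GGA TGT GAA TGT GGC GCC TCT CGC CAT CTA CAT — no ATG→stop ORF.
Frame +3: GAT TAG GAT GTG AAT GTG GCG CCT CTC GCC ATC TAC ATG — no ATG→stop ORF.
Frame -1: CAT GTA GAT GGC GAG AGG CGC CAC ATT CAC ATC CTA ATC — no ATG→stop ORF.
Frame -2: ATG TAG ATG GCG AGA GGC GCC ACA TTC ACA TCC TAA TCG — ATG at 2, stop TAG at 5 → 6 nt; ATG at 8, stop TAA at 35 → 30 nt.
Frame -3: TGT AGA TGG CGA GAG GCG CCA CAT TCA CAT CCT AAT CGC — no ATG→stop ORF.
Longest: frame -2, positions 8–37, 30 nt = 10 codons = 9 aa. → 30 nucleotides.

30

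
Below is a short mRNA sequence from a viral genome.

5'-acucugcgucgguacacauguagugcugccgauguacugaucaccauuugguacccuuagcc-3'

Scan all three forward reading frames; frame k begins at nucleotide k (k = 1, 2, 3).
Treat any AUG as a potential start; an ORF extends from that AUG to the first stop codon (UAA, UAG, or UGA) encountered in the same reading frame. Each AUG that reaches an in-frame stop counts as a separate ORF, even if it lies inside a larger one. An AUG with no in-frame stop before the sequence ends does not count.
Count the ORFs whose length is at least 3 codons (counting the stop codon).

1

Frame 1: ACU CUG CGU CGG UAC ACA UGU AGU GCU GCC GAU GUA CUG AUC ACC AUU UGG UAC CCU UAG — no AUG→stop ORF.
Frame 2: CUC UGC GUC GGU ACA CAU GUA GUG CUG CCG AUG UAC UGA UCA CCA UUU GGU ACC CUU AGC — AUG at 32, stop UGA at 38 → 9 nt.
Frame 3: UCU GCG UCG GUA CAC AUG UAG UGC UGC CGA UGU ACU GAU CAC CAU UUG GUA CCC UUA GCC — AUG at 18, stop UAG at 21 → 6 nt.
ORFs ≥ 3 codons: frame 2 32–40 (3 codons). Count = 1.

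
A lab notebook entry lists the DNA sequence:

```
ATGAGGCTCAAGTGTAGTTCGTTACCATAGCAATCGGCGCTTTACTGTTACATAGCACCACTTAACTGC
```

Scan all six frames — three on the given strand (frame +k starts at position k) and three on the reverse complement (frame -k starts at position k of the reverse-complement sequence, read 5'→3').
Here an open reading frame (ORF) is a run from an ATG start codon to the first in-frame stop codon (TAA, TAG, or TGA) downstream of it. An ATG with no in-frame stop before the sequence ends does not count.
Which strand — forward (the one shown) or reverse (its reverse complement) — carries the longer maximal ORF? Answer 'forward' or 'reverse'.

forward

Reverse complement (5'→3'): GCAGTTAAGTGGTGCTATGTAACAGTAAAGCGCCGATTGCTATGGTAACGAACTACACTTGAGCCTCAT
Frame +1: ATG AGG CTC AAG TGT AGT TCG TTA CCA TAG CAA TCG GCG CTT TAC TGT TAC ATA GCA CCA CTT AAC TGC — ATG at 1, stop TAG at 28 → 30 nt.
Frame +2: TGA GGC TCA AGT GTA GTT CGT TAC CAT AGC AAT CGG CGC TTT ACT GTT ACA TAG CAC CAC TTA ACT — no ATG→stop ORF.
Frame +3: GAG GCT CAA GTG TAG TTC GTT ACC ATA GCA ATC GGC GCT TTA CTG TTA CAT AGC ACC ACT TAA CTG — no ATG→stop ORF.
Frame -1: GCA GTT AAG TGG TGC TAT GTA ACA GTA AAG CGC CGA TTG CTA TGG TAA CGA ACT ACA CTT GAG CCT CAT — no ATG→stop ORF.
Frame -2: CAG TTA AGT GGT GCT ATG TAA CAG TAA AGC GCC GAT TGC TAT GGT AAC GAA CTA CAC TTG AGC CTC — ATG at 17, stop TAA at 20 → 6 nt.
Frame -3: AGT TAA GTG GTG CTA TGT AAC AGT AAA GCG CCG ATT GCT ATG GTA ACG AAC TAC ACT TGA GCC TCA — ATG at 42, stop TGA at 60 → 21 nt.
Forward-strand max 30 nt; reverse-strand max 21 nt. The forward strand has the longer ORF.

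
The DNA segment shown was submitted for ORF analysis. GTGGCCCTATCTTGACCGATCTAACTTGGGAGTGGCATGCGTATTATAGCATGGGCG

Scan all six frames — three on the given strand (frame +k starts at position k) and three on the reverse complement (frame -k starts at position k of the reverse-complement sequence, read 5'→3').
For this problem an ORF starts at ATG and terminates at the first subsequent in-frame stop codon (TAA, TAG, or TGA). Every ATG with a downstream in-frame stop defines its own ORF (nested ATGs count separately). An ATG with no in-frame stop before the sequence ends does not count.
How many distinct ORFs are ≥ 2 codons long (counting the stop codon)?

2

Reverse complement (5'→3'): CGCCCATGCTATAATACGCATGCCACTCCCAAGTTAGATCGGTCAAGATAGGGCCAC
Frame +1: GTG GCC CTA TCT TGA CCG ATC TAA CTT GGG AGT GGC ATG CGT ATT ATA GCA TGG GCG — no ATG→stop ORF.
Frame +2: TGG CCC TAT CTT GAC CGA TCT AAC TTG GGA GTG GCA TGC GTA TTA TAG CAT GGG — no ATG→stop ORF.
Frame +3: GGC CCT ATC TTG ACC GAT CTA ACT TGG GAG TGG CAT GCG TAT TAT AGC ATG GGC — no ATG→stop ORF.
Frame -1: CGC CCA TGC TAT AAT ACG CAT GCC ACT CCC AAG TTA GAT CGG TCA AGA TAG GGC CAC — no ATG→stop ORF.
Frame -2: GCC CAT GCT ATA ATA CGC ATG CCA CTC CCA AGT TAG ATC GGT CAA GAT AGG GCC — ATG at 20, stop TAG at 35 → 18 nt.
Frame -3: CCC ATG CTA TAA TAC GCA TGC CAC TCC CAA GTT AGA TCG GTC AAG ATA GGG CCA — ATG at 6, stop TAA at 12 → 9 nt.
ORFs ≥ 2 codons: frame -2 20–37 (6 codons), frame -3 6–14 (3 codons). Count = 2.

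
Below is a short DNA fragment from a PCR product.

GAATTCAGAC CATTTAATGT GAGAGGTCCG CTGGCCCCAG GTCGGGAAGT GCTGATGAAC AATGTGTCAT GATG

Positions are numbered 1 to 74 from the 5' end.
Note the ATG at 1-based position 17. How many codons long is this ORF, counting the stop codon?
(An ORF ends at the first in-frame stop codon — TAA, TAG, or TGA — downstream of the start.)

Codons from position 17: ATG (17–19), TGA (20–22).
TGA is the first in-frame stop; that's 2 codons including the stop.

2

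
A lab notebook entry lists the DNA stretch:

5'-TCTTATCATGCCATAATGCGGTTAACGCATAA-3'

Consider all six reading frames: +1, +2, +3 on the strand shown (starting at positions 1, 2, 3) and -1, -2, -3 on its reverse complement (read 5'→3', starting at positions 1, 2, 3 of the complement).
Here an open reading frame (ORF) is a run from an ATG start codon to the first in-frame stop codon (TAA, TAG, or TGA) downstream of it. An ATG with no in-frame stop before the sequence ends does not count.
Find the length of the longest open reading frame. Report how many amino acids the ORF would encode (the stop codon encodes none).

2

Reverse complement (5'→3'): TTATGCGTTAACCGCATTATGGCATGATAAGA
Frame +1: TCT TAT CAT GCC ATA ATG CGG TTA ACG CAT — no ATG→stop ORF.
Frame +2: CTT ATC ATG CCA TAA TGC GGT TAA CGC ATA — ATG at 8, stop TAA at 14 → 9 nt.
Frame +3: TTA TCA TGC CAT AAT GCG GTT AAC GCA TAA — no ATG→stop ORF.
Frame -1: TTA TGC GTT AAC CGC ATT ATG GCA TGA TAA — ATG at 19, stop TGA at 25 → 9 nt.
Frame -2: TAT GCG TTA ACC GCA TTA TGG CAT GAT AAG — no ATG→stop ORF.
Frame -3: ATG CGT TAA CCG CAT TAT GGC ATG ATA AGA — ATG at 3, stop TAA at 9 → 9 nt.
Longest: frame +2, positions 8–16, 9 nt = 3 codons = 2 aa. → 2 amino acids.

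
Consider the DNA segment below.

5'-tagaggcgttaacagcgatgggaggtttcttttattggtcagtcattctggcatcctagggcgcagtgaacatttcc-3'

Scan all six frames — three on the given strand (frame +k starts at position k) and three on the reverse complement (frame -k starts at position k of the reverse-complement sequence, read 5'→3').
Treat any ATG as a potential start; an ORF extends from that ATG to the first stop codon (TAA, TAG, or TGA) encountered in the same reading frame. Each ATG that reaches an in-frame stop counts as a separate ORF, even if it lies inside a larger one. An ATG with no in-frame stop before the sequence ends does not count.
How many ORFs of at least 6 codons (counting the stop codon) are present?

2

Reverse complement (5'→3'): GGAAATGTTCACTGCGCCCTAGGATGCCAGAATGACTGACCAATAAAAGAAACCTCCCATCGCTGTTAACGCCTCTA
Frame +1: TAG AGG CGT TAA CAG CGA TGG GAG GTT TCT TTT ATT GGT CAG TCA TTC TGG CAT CCT AGG GCG CAG TGA ACA TTT — no ATG→stop ORF.
Frame +2: AGA GGC GTT AAC AGC GAT GGG AGG TTT CTT TTA TTG GTC AGT CAT TCT GGC ATC CTA GGG CGC AGT GAA CAT TTC — no ATG→stop ORF.
Frame +3: GAG GCG TTA ACA GCG ATG GGA GGT TTC TTT TAT TGG TCA GTC ATT CTG GCA TCC TAG GGC GCA GTG AAC ATT TCC — ATG at 18, stop TAG at 57 → 42 nt.
Frame -1: GGA AAT GTT CAC TGC GCC CTA GGA TGC CAG AAT GAC TGA CCA ATA AAA GAA ACC TCC CAT CGC TGT TAA CGC CTC — no ATG→stop ORF.
Frame -2: GAA ATG TTC ACT GCG CCC TAG GAT GCC AGA ATG ACT GAC CAA TAA AAG AAA CCT CCC ATC GCT GTT AAC GCC TCT — ATG at 5, stop TAG at 20 → 18 nt; ATG at 32, stop TAA at 44 → 15 nt.
Frame -3: AAA TGT TCA CTG CGC CCT AGG ATG CCA GAA TGA CTG ACC AAT AAA AGA AAC CTC CCA TCG CTG TTA ACG CCT CTA — ATG at 24, stop TGA at 33 → 12 nt.
ORFs ≥ 6 codons: frame +3 18–59 (14 codons), frame -2 5–22 (6 codons). Count = 2.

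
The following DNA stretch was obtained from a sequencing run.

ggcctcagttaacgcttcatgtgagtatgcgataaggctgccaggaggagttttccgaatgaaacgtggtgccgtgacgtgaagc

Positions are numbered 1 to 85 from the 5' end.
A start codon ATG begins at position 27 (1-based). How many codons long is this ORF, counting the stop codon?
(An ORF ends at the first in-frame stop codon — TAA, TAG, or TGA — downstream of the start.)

3

Codons from position 27: ATG (27–29), CGA (30–32), TAA (33–35).
TAA is the first in-frame stop; that's 3 codons including the stop.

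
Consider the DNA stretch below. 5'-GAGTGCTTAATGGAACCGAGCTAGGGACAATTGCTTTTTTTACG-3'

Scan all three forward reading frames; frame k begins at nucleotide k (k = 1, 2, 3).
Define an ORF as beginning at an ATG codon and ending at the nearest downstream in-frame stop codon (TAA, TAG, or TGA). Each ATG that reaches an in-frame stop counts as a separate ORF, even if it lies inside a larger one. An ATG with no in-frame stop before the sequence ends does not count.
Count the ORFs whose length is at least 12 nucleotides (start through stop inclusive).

Frame 1: GAG TGC TTA ATG GAA CCG AGC TAG GGA CAA TTG CTT TTT TTA — ATG at 10, stop TAG at 22 → 15 nt.
Frame 2: AGT GCT TAA TGG AAC CGA GCT AGG GAC AAT TGC TTT TTT TAC — no ATG→stop ORF.
Frame 3: GTG CTT AAT GGA ACC GAG CTA GGG ACA ATT GCT TTT TTT ACG — no ATG→stop ORF.
ORFs ≥ 12 nucleotides: frame 1 10–24 (15 nucleotides). Count = 1.

1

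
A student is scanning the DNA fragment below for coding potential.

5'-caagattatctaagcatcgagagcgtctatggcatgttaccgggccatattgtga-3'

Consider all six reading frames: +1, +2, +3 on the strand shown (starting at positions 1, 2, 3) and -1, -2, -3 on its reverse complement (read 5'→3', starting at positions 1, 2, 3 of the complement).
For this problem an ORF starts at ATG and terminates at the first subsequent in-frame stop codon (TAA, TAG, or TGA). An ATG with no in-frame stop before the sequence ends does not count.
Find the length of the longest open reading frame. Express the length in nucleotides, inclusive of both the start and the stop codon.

Reverse complement (5'→3'): TCACAATATGGCCCGGTAACATGCCATAGACGCTCTCGATGCTTAGATAATCTTG
Frame +1: CAA GAT TAT CTA AGC ATC GAG AGC GTC TAT GGC ATG TTA CCG GGC CAT ATT GTG — no ATG→stop ORF.
Frame +2: AAG ATT ATC TAA GCA TCG AGA GCG TCT ATG GCA TGT TAC CGG GCC ATA TTG TGA — ATG at 29, stop TGA at 53 → 27 nt.
Frame +3: AGA TTA TCT AAG CAT CGA GAG CGT CTA TGG CAT GTT ACC GGG CCA TAT TGT — no ATG→stop ORF.
Frame -1: TCA CAA TAT GGC CCG GTA ACA TGC CAT AGA CGC TCT CGA TGC TTA GAT AAT CTT — no ATG→stop ORF.
Frame -2: CAC AAT ATG GCC CGG TAA CAT GCC ATA GAC GCT CTC GAT GCT TAG ATA ATC TTG — ATG at 8, stop TAA at 17 → 12 nt.
Frame -3: ACA ATA TGG CCC GGT AAC ATG CCA TAG ACG CTC TCG ATG CTT AGA TAA TCT — ATG at 21, stop TAG at 27 → 9 nt; ATG at 39, stop TAA at 48 → 12 nt.
Longest: frame +2, positions 29–55, 27 nt = 9 codons = 8 aa. → 27 nucleotides.

27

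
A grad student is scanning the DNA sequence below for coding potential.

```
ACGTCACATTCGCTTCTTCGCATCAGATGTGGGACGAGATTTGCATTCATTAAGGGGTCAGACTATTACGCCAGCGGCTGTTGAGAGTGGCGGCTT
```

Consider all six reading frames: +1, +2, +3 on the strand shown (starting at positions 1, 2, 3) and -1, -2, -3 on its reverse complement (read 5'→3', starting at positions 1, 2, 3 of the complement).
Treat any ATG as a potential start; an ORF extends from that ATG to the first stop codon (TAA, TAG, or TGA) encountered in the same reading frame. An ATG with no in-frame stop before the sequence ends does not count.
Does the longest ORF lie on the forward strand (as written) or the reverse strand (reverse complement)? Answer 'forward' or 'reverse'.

forward

Reverse complement (5'→3'): AAGCCGCCACTCTCAACAGCCGCTGGCGTAATAGTCTGACCCCTTAATGAATGCAAATCTCGTCCCACATCTGATGCGAAGAAGCGAATGTGACGT
Frame +1: ACG TCA CAT TCG CTT CTT CGC ATC AGA TGT GGG ACG AGA TTT GCA TTC ATT AAG GGG TCA GAC TAT TAC GCC AGC GGC TGT TGA GAG TGG CGG CTT — no ATG→stop ORF.
Frame +2: CGT CAC ATT CGC TTC TTC GCA TCA GAT GTG GGA CGA GAT TTG CAT TCA TTA AGG GGT CAG ACT ATT ACG CCA GCG GCT GTT GAG AGT GGC GGC — no ATG→stop ORF.
Frame +3: GTC ACA TTC GCT TCT TCG CAT CAG ATG TGG GAC GAG ATT TGC ATT CAT TAA GGG GTC AGA CTA TTA CGC CAG CGG CTG TTG AGA GTG GCG GCT — ATG at 27, stop TAA at 51 → 27 nt.
Frame -1: AAG CCG CCA CTC TCA ACA GCC GCT GGC GTA ATA GTC TGA CCC CTT AAT GAA TGC AAA TCT CGT CCC ACA TCT GAT GCG AAG AAG CGA ATG TGA CGT — ATG at 88, stop TGA at 91 → 6 nt.
Frame -2: AGC CGC CAC TCT CAA CAG CCG CTG GCG TAA TAG TCT GAC CCC TTA ATG AAT GCA AAT CTC GTC CCA CAT CTG ATG CGA AGA AGC GAA TGT GAC — no ATG→stop ORF.
Frame -3: GCC GCC ACT CTC AAC AGC CGC TGG CGT AAT AGT CTG ACC CCT TAA TGA ATG CAA ATC TCG TCC CAC ATC TGA TGC GAA GAA GCG AAT GTG ACG — ATG at 51, stop TGA at 72 → 24 nt.
Forward-strand max 27 nt; reverse-strand max 24 nt. The forward strand has the longer ORF.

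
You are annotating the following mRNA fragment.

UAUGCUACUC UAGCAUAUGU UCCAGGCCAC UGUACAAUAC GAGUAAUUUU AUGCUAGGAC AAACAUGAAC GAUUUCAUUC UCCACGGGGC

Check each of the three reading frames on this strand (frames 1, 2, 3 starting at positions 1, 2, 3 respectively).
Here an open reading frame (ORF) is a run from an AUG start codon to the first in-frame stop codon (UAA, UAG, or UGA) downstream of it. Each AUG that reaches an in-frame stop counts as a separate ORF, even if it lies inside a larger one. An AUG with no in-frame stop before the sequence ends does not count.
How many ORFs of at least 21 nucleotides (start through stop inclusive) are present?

Frame 1: UAU GCU ACU CUA GCA UAU GUU CCA GGC CAC UGU ACA AUA CGA GUA AUU UUA UGC UAG GAC AAA CAU GAA CGA UUU CAU UCU CCA CGG GGC — no AUG→stop ORF.
Frame 2: AUG CUA CUC UAG CAU AUG UUC CAG GCC ACU GUA CAA UAC GAG UAA UUU UAU GCU AGG ACA AAC AUG AAC GAU UUC AUU CUC CAC GGG — AUG at 2, stop UAG at 11 → 12 nt; AUG at 17, stop UAA at 44 → 30 nt.
Frame 3: UGC UAC UCU AGC AUA UGU UCC AGG CCA CUG UAC AAU ACG AGU AAU UUU AUG CUA GGA CAA ACA UGA ACG AUU UCA UUC UCC ACG GGG — AUG at 51, stop UGA at 66 → 18 nt.
ORFs ≥ 21 nucleotides: frame 2 17–46 (30 nucleotides). Count = 1.

1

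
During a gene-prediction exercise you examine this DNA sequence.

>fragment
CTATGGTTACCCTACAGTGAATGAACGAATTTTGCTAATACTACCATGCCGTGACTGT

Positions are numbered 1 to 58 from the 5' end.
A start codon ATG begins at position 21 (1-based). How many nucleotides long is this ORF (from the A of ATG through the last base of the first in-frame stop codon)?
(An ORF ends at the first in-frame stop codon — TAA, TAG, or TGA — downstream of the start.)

Codons from position 21: ATG (21–23), AAC (24–26), GAA (27–29), TTT (30–32), TGC (33–35), TAA (36–38).
TAA is the first in-frame stop; ORF spans 21–38, 18 nucleotides.

18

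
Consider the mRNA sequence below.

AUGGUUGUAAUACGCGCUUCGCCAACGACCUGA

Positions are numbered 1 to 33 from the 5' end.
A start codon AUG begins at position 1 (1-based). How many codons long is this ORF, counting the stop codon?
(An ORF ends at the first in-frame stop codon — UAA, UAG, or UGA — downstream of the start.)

Codons from position 1: AUG (1–3), GUU (4–6), GUA (7–9), AUA (10–12), CGC (13–15), GCU (16–18), UCG (19–21), CCA (22–24), ACG (25–27), ACC (28–30), UGA (31–33).
UGA is the first in-frame stop; that's 11 codons including the stop.

11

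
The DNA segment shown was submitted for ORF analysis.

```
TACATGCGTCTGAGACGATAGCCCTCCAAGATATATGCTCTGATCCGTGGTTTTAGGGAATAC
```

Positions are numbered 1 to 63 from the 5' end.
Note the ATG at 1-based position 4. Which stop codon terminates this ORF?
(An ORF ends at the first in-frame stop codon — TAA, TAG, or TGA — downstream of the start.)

Codons from position 4: ATG (4–6), CGT (7–9), CTG (10–12), AGA (13–15), CGA (16–18), TAG (19–21).
The first in-frame stop codon is TAG.

TAG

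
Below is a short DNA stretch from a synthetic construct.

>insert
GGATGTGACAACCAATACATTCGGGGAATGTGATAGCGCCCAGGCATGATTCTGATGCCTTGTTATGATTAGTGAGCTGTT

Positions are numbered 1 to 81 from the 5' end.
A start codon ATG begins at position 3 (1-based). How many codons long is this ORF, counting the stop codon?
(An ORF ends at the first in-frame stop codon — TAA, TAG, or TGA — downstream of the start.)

Codons from position 3: ATG (3–5), TGA (6–8).
TGA is the first in-frame stop; that's 2 codons including the stop.

2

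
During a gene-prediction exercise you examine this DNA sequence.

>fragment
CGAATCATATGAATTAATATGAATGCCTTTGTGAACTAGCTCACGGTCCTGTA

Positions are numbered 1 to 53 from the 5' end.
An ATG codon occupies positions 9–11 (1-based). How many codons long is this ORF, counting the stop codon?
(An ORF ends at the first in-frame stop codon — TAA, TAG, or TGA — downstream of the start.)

3

Codons from position 9: ATG (9–11), AAT (12–14), TAA (15–17).
TAA is the first in-frame stop; that's 3 codons including the stop.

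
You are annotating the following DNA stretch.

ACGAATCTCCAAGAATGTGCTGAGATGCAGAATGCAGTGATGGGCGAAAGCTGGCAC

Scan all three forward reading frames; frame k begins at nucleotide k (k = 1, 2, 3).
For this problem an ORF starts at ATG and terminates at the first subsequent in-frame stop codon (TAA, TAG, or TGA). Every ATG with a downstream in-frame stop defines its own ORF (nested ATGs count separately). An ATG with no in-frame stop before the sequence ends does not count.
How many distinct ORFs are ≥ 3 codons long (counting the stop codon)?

2

Frame 1: ACG AAT CTC CAA GAA TGT GCT GAG ATG CAG AAT GCA GTG ATG GGC GAA AGC TGG CAC — no ATG→stop ORF.
Frame 2: CGA ATC TCC AAG AAT GTG CTG AGA TGC AGA ATG CAG TGA TGG GCG AAA GCT GGC — ATG at 32, stop TGA at 38 → 9 nt.
Frame 3: GAA TCT CCA AGA ATG TGC TGA GAT GCA GAA TGC AGT GAT GGG CGA AAG CTG GCA — ATG at 15, stop TGA at 21 → 9 nt.
ORFs ≥ 3 codons: frame 2 32–40 (3 codons), frame 3 15–23 (3 codons). Count = 2.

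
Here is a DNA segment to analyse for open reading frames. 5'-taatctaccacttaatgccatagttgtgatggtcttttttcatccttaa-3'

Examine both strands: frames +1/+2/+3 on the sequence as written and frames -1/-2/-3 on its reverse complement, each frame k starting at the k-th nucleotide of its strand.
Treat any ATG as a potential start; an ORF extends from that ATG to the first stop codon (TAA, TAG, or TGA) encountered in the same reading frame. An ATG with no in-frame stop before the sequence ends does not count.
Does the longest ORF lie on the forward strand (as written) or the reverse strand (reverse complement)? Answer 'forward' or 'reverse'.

reverse

Reverse complement (5'→3'): TTAAGGATGAAAAAAGACCATCACAACTATGGCATTAAGTGGTAGATTA
Frame +1: TAA TCT ACC ACT TAA TGC CAT AGT TGT GAT GGT CTT TTT TCA TCC TTA — no ATG→stop ORF.
Frame +2: AAT CTA CCA CTT AAT GCC ATA GTT GTG ATG GTC TTT TTT CAT CCT TAA — ATG at 29, stop TAA at 47 → 21 nt.
Frame +3: ATC TAC CAC TTA ATG CCA TAG TTG TGA TGG TCT TTT TTC ATC CTT — ATG at 15, stop TAG at 21 → 9 nt.
Frame -1: TTA AGG ATG AAA AAA GAC CAT CAC AAC TAT GGC ATT AAG TGG TAG ATT — ATG at 7, stop TAG at 43 → 39 nt.
Frame -2: TAA GGA TGA AAA AAG ACC ATC ACA ACT ATG GCA TTA AGT GGT AGA TTA — no ATG→stop ORF.
Frame -3: AAG GAT GAA AAA AGA CCA TCA CAA CTA TGG CAT TAA GTG GTA GAT — no ATG→stop ORF.
Forward-strand max 21 nt; reverse-strand max 39 nt. The reverse strand has the longer ORF.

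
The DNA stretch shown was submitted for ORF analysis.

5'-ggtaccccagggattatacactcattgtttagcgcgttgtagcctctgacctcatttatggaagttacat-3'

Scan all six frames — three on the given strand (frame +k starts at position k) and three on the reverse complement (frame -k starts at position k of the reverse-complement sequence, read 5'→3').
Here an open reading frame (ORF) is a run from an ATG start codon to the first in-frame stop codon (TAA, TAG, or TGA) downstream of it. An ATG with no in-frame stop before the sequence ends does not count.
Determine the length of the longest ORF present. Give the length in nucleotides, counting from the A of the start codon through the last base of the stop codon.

Reverse complement (5'→3'): ATGTAACTTCCATAAATGAGGTCAGAGGCTACAACGCGCTAAACAATGAGTGTATAATCCCTGGGGTACC
Frame +1: GGT ACC CCA GGG ATT ATA CAC TCA TTG TTT AGC GCG TTG TAG CCT CTG ACC TCA TTT ATG GAA GTT ACA — no ATG→stop ORF.
Frame +2: GTA CCC CAG GGA TTA TAC ACT CAT TGT TTA GCG CGT TGT AGC CTC TGA CCT CAT TTA TGG AAG TTA CAT — no ATG→stop ORF.
Frame +3: TAC CCC AGG GAT TAT ACA CTC ATT GTT TAG CGC GTT GTA GCC TCT GAC CTC ATT TAT GGA AGT TAC — no ATG→stop ORF.
Frame -1: ATG TAA CTT CCA TAA ATG AGG TCA GAG GCT ACA ACG CGC TAA ACA ATG AGT GTA TAA TCC CTG GGG TAC — ATG at 1, stop TAA at 4 → 6 nt; ATG at 16, stop TAA at 40 → 27 nt; ATG at 46, stop TAA at 55 → 12 nt.
Frame -2: TGT AAC TTC CAT AAA TGA GGT CAG AGG CTA CAA CGC GCT AAA CAA TGA GTG TAT AAT CCC TGG GGT ACC — no ATG→stop ORF.
Frame -3: GTA ACT TCC ATA AAT GAG GTC AGA GGC TAC AAC GCG CTA AAC AAT GAG TGT ATA ATC CCT GGG GTA — no ATG→stop ORF.
Longest: frame -1, positions 16–42, 27 nt = 9 codons = 8 aa. → 27 nucleotides.

27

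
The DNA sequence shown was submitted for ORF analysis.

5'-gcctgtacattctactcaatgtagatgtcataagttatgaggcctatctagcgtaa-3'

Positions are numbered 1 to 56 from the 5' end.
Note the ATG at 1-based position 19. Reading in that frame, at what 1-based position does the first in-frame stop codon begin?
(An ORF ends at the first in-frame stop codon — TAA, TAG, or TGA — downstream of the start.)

Codons from position 19: ATG (19–21), TAG (22–24).
TAG is a stop codon; it begins at position 22.

22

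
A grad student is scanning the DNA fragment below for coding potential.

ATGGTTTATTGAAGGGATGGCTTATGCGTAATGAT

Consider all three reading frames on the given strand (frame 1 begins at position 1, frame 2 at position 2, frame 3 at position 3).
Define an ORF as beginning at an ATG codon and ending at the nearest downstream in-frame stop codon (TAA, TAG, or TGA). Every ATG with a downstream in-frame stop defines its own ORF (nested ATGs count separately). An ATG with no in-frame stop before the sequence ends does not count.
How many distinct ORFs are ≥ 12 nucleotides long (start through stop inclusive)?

2

Frame 1: ATG GTT TAT TGA AGG GAT GGC TTA TGC GTA ATG — ATG at 1, stop TGA at 10 → 12 nt.
Frame 2: TGG TTT ATT GAA GGG ATG GCT TAT GCG TAA TGA — ATG at 17, stop TAA at 29 → 15 nt.
Frame 3: GGT TTA TTG AAG GGA TGG CTT ATG CGT AAT GAT — no ATG→stop ORF.
ORFs ≥ 12 nucleotides: frame 1 1–12 (12 nucleotides), frame 2 17–31 (15 nucleotides). Count = 2.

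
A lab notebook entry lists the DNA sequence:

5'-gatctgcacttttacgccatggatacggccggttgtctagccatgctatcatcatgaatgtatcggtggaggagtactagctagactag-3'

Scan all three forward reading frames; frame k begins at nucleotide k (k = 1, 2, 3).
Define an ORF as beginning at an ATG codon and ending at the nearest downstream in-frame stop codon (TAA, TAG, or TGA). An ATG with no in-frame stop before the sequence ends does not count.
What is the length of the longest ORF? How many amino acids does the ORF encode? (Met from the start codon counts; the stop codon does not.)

Frame 1: GAT CTG CAC TTT TAC GCC ATG GAT ACG GCC GGT TGT CTA GCC ATG CTA TCA TCA TGA ATG TAT CGG TGG AGG AGT ACT AGC TAG ACT — ATG at 19, stop TGA at 55 → 39 nt; ATG at 43, stop TGA at 55 → 15 nt; ATG at 58, stop TAG at 82 → 27 nt.
Frame 2: ATC TGC ACT TTT ACG CCA TGG ATA CGG CCG GTT GTC TAG CCA TGC TAT CAT CAT GAA TGT ATC GGT GGA GGA GTA CTA GCT AGA CTA — no ATG→stop ORF.
Frame 3: TCT GCA CTT TTA CGC CAT GGA TAC GGC CGG TTG TCT AGC CAT GCT ATC ATC ATG AAT GTA TCG GTG GAG GAG TAC TAG CTA GAC TAG — ATG at 54, stop TAG at 78 → 27 nt.
Longest: frame 1, positions 19–57, 39 nt = 13 codons = 12 aa. → 12 amino acids.

12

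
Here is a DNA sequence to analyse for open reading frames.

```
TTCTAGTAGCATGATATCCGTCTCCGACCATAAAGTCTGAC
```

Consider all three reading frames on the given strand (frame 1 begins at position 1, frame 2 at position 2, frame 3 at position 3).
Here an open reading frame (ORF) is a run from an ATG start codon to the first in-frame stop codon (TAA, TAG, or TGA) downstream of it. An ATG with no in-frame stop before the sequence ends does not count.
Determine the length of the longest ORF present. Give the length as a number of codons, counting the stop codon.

Frame 1: TTC TAG TAG CAT GAT ATC CGT CTC CGA CCA TAA AGT CTG — no ATG→stop ORF.
Frame 2: TCT AGT AGC ATG ATA TCC GTC TCC GAC CAT AAA GTC TGA — ATG at 11, stop TGA at 38 → 30 nt.
Frame 3: CTA GTA GCA TGA TAT CCG TCT CCG ACC ATA AAG TCT GAC — no ATG→stop ORF.
Longest: frame 2, positions 11–40, 30 nt = 10 codons = 9 aa. → 10 codons.

10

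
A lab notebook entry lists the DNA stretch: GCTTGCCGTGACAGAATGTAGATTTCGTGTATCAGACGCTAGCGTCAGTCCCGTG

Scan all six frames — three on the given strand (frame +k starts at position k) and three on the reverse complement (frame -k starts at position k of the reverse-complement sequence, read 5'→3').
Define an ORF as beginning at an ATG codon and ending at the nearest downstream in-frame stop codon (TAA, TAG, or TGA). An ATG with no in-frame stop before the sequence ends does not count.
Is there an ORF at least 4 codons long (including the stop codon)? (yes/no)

no

Reverse complement (5'→3'): CACGGGACTGACGCTAGCGTCTGATACACGAAATCTACATTCTGTCACGGCAAGC
Frame +1: GCT TGC CGT GAC AGA ATG TAG ATT TCG TGT ATC AGA CGC TAG CGT CAG TCC CGT — ATG at 16, stop TAG at 19 → 6 nt.
Frame +2: CTT GCC GTG ACA GAA TGT AGA TTT CGT GTA TCA GAC GCT AGC GTC AGT CCC GTG — no ATG→stop ORF.
Frame +3: TTG CCG TGA CAG AAT GTA GAT TTC GTG TAT CAG ACG CTA GCG TCA GTC CCG — no ATG→stop ORF.
Frame -1: CAC GGG ACT GAC GCT AGC GTC TGA TAC ACG AAA TCT ACA TTC TGT CAC GGC AAG — no ATG→stop ORF.
Frame -2: ACG GGA CTG ACG CTA GCG TCT GAT ACA CGA AAT CTA CAT TCT GTC ACG GCA AGC — no ATG→stop ORF.
Frame -3: CGG GAC TGA CGC TAG CGT CTG ATA CAC GAA ATC TAC ATT CTG TCA CGG CAA — no ATG→stop ORF.
Largest ORF found is 2 codons < 4, so no.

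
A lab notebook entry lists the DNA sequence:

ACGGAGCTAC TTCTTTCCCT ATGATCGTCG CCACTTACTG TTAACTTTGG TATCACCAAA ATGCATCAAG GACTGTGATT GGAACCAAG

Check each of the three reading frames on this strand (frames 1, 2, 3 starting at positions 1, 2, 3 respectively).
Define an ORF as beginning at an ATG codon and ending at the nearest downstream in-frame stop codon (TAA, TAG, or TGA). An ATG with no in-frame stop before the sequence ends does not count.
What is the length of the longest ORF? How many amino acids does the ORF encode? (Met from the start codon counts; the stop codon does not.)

Frame 1: ACG GAG CTA CTT CTT TCC CTA TGA TCG TCG CCA CTT ACT GTT AAC TTT GGT ATC ACC AAA ATG CAT CAA GGA CTG TGA TTG GAA CCA — ATG at 61, stop TGA at 76 → 18 nt.
Frame 2: CGG AGC TAC TTC TTT CCC TAT GAT CGT CGC CAC TTA CTG TTA ACT TTG GTA TCA CCA AAA TGC ATC AAG GAC TGT GAT TGG AAC CAA — no ATG→stop ORF.
Frame 3: GGA GCT ACT TCT TTC CCT ATG ATC GTC GCC ACT TAC TGT TAA CTT TGG TAT CAC CAA AAT GCA TCA AGG ACT GTG ATT GGA ACC AAG — ATG at 21, stop TAA at 42 → 24 nt.
Longest: frame 3, positions 21–44, 24 nt = 8 codons = 7 aa. → 7 amino acids.

7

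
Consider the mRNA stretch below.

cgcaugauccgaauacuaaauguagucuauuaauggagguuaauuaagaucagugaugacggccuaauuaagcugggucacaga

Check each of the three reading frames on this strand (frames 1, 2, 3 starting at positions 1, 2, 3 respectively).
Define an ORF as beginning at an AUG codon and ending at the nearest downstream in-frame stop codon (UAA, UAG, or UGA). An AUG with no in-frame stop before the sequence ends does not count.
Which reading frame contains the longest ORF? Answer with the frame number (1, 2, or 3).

Frame 1: CGC AUG AUC CGA AUA CUA AAU GUA GUC UAU UAA UGG AGG UUA AUU AAG AUC AGU GAU GAC GGC CUA AUU AAG CUG GGU CAC AGA — AUG at 4, stop UAA at 31 → 30 nt.
Frame 2: GCA UGA UCC GAA UAC UAA AUG UAG UCU AUU AAU GGA GGU UAA UUA AGA UCA GUG AUG ACG GCC UAA UUA AGC UGG GUC ACA — AUG at 20, stop UAG at 23 → 6 nt; AUG at 56, stop UAA at 65 → 12 nt.
Frame 3: CAU GAU CCG AAU ACU AAA UGU AGU CUA UUA AUG GAG GUU AAU UAA GAU CAG UGA UGA CGG CCU AAU UAA GCU GGG UCA CAG — AUG at 33, stop UAA at 45 → 15 nt.
Longest ORF is 30 nt in frame 1 (positions 4–33).

1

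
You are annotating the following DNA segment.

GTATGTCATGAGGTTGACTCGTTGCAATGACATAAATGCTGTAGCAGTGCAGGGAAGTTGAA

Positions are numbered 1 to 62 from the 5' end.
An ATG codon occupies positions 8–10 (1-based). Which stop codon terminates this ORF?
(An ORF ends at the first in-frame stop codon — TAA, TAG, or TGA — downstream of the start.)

TGA

Codons from position 8: ATG (8–10), AGG (11–13), TTG (14–16), ACT (17–19), CGT (20–22), TGC (23–25), AAT (26–28), GAC (29–31), ATA (32–34), AAT (35–37), GCT (38–40), GTA (41–43), GCA (44–46), GTG (47–49), CAG (50–52), GGA (53–55), AGT (56–58), TGA (59–61).
The first in-frame stop codon is TGA.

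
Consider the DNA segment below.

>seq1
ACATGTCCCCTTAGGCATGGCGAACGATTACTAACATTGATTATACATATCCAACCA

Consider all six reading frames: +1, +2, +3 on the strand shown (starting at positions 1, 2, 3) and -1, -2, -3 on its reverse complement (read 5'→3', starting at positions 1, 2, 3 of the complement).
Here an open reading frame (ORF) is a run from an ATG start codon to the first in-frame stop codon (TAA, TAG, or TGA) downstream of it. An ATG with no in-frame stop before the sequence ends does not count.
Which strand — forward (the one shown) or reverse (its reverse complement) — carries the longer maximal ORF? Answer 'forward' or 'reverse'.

reverse

Reverse complement (5'→3'): TGGTTGGATATGTATAATCAATGTTAGTAATCGTTCGCCATGCCTAAGGGGACATGT
Frame +1: ACA TGT CCC CTT AGG CAT GGC GAA CGA TTA CTA ACA TTG ATT ATA CAT ATC CAA CCA — no ATG→stop ORF.
Frame +2: CAT GTC CCC TTA GGC ATG GCG AAC GAT TAC TAA CAT TGA TTA TAC ATA TCC AAC — ATG at 17, stop TAA at 32 → 18 nt.
Frame +3: ATG TCC CCT TAG GCA TGG CGA ACG ATT ACT AAC ATT GAT TAT ACA TAT CCA ACC — ATG at 3, stop TAG at 12 → 12 nt.
Frame -1: TGG TTG GAT ATG TAT AAT CAA TGT TAG TAA TCG TTC GCC ATG CCT AAG GGG ACA TGT — ATG at 10, stop TAG at 25 → 18 nt.
Frame -2: GGT TGG ATA TGT ATA ATC AAT GTT AGT AAT CGT TCG CCA TGC CTA AGG GGA CAT — no ATG→stop ORF.
Frame -3: GTT GGA TAT GTA TAA TCA ATG TTA GTA ATC GTT CGC CAT GCC TAA GGG GAC ATG — ATG at 21, stop TAA at 45 → 27 nt.
Forward-strand max 18 nt; reverse-strand max 27 nt. The reverse strand has the longer ORF.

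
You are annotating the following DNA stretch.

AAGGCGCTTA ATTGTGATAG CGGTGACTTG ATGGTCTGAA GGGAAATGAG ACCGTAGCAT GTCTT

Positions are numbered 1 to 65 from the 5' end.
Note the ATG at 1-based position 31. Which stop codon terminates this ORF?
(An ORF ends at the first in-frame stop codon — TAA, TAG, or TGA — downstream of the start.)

TGA

Codons from position 31: ATG (31–33), GTC (34–36), TGA (37–39).
The first in-frame stop codon is TGA.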